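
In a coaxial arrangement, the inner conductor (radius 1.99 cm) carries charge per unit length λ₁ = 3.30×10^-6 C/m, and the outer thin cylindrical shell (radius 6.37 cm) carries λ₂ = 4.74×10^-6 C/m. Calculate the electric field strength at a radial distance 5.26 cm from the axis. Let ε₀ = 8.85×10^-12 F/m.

By cylindrical symmetry E is radial; use a coaxial Gaussian cylinder of radius 5.26 cm and length L (between the conductors, 1.99 cm < r < 6.37 cm).
The shell at 6.37 cm lies outside the Gaussian surface, so λ_enc = λ₁ = 3.30×10^-6 C/m.
By Gauss's law (flux through the curved wall only), E·2πrL = λ_enc L/ε₀.
E = |λ_enc|/(2πε₀r) = (3.30×10^-6)/(2π·8.85×10^-12·0.0526) = 1.13e6 N/C.

E = 1.13×10^6 V/m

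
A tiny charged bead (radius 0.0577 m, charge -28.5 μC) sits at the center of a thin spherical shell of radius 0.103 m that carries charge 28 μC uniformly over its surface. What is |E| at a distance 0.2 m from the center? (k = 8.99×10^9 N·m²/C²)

Use a concentric Gaussian sphere at r = 0.2 m (r > 0.103 m, enclosing both).
Q_enc = (-28.5 μC) + (28 μC) = -5.00×10^-7 C.
Applying ∮E·dA = Q_enc/ε₀ with Φ = E(4πr²):
E = k|Q_enc|/r² = (8.99×10^9)(5.00×10^-7)/(0.2)² = 1.12×10^5 N/C.

|E| ≈ 1.12e5 N/C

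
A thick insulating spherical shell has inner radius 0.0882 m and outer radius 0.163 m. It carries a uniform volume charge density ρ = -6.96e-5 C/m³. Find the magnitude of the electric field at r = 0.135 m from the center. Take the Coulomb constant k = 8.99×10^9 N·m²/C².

E = 2.55×10^5 N/C

Symmetry ⇒ E = E(r) r̂. Gaussian sphere of radius r = 0.135 m (within the shell material, 0.0882 m < r < 0.163 m).
Enclosed charge is the volume from a to r: Q_enc = (4π/3)ρ(r³ − a³) = -5.173e-7 C.
By Gauss's law, ∮E·dA = E·4πr² = Q_enc/ε₀.
E = k|Q_enc|/r² = (8.99×10^9)(5.173e-7)/(0.135)² = 2.55e5 N/C.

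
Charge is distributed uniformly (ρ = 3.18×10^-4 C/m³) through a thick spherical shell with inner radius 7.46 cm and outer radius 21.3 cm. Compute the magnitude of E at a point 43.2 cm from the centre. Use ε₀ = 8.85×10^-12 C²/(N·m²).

Take a concentric spherical Gaussian surface of radius r = 43.2 cm (r > 21.3 cm, enclosing the whole shell).
Q_enc = ρ·(4π/3)(b³ − a³) = (3.18×10^-4)·(4π/3)·((0.213)³ − (0.0746)³) = 1.232×10^-5 C.
Applying ∮E·dA = Q_enc/ε₀ with Φ = E(4πr²):
E = |Q_enc|/(4πε₀r²) = (1.232×10^-5)/(4π·8.85×10^-12·(0.432)²) = 5.94×10^5 N/C.

|E| ≈ 5.94×10^5 V/m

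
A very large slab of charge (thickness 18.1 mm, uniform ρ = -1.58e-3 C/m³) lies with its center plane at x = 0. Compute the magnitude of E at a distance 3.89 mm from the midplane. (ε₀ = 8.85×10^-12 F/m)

By symmetry E is perpendicular to the slab. A Gaussian pillbox from −3.89 mm to +3.89 mm (face area A) lies entirely within the slab.
Q_enc = ρ·(2x)·A and flux = 2EA, so 2EA = 2ρxA/ε₀ ⇒ E = |ρ|x/ε₀.
E = (1.58e-3)(0.00389)/(8.85×10^-12) = 6.94e5 N/C.

6.94×10^5 N/C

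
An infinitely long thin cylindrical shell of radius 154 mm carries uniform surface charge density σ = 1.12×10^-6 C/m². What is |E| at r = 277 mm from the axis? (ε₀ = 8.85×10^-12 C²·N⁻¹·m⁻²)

Coaxial Gaussian cylinder, radius r = 277 mm, length L (r > 154 mm).
The whole shell is enclosed: λ_enc = σ·2πR = (1.12×10^-6)·2π·(0.154) = 1.084×10^-6 C/m.
Applying ∮E·dA = Q_enc/ε₀ with the end caps contributing no flux:
E = |λ_enc|/(2πε₀r) = (1.084×10^-6)/(2π·8.85×10^-12·0.277) = 7.04×10^4 N/C.

E = 7.04e4 N/C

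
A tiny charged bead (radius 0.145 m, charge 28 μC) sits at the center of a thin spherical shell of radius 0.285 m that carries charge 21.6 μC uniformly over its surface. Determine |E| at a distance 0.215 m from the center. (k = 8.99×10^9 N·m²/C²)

Take a concentric spherical Gaussian surface of radius r = 0.215 m (between the bodies, 0.145 m < r < 0.285 m).
Only the inner charge is enclosed; the outer shell contributes nothing inside itself. Q_enc = 28 μC = 2.80e-5 C.
Since E is radial and uniform over the Gaussian sphere, Φ = E·4πr² = Q_enc/ε₀.
E = k|Q_enc|/r² = (8.99×10^9)(2.80×10^-5)/(0.215)² = 5.45×10^6 N/C.

E ≈ 5.45×10^6 V/m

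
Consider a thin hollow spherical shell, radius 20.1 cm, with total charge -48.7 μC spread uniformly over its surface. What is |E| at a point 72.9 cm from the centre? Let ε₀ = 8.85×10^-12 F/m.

8.24×10^5 V/m

By spherical symmetry E is radial; choose a Gaussian sphere of radius r = 72.9 cm (r > 20.1 cm).
The entire shell is enclosed: Q_enc = -4.87×10^-5 C.
Applying ∮E·dA = Q_enc/ε₀ with Φ = E(4πr²):
E = |Q_enc|/(4πε₀r²) = (4.87e-5)/(4π·8.85×10^-12·(0.729)²) = 8.24e5 N/C.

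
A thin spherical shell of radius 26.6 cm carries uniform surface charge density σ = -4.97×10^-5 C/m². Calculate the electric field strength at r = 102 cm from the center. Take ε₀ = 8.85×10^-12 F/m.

|E| = 3.82×10^5 N/C

Symmetry ⇒ E = E(r) r̂. Gaussian sphere of radius r = 102 cm (r > 26.6 cm).
The entire shell is enclosed: Q_enc = σ·4πR² = (-4.97×10^-5)·4π·(0.266)² = -4.419×10^-5 C.
Gauss's law: E·4πr² = Q_enc/ε₀.
E = |Q_enc|/(4πε₀r²) = (4.419×10^-5)/(4π·8.85×10^-12·(1.02)²) = 3.82×10^5 N/C.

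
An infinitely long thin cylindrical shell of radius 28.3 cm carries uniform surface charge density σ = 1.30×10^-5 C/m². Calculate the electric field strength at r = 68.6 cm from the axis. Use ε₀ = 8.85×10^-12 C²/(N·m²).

By cylindrical symmetry E is radial; use a coaxial Gaussian cylinder of radius 68.6 cm and length L (r > 28.3 cm).
The whole shell is enclosed: λ_enc = σ·2πR = (1.30×10^-5)·2π·(0.283) = 2.312e-5 C/m.
Applying ∮E·dA = Q_enc/ε₀ with the end caps contributing no flux:
E = |λ_enc|/(2πε₀r) = (2.312×10^-5)/(2π·8.85×10^-12·0.686) = 6.06×10^5 N/C.

E ≈ 6.06e5 N/C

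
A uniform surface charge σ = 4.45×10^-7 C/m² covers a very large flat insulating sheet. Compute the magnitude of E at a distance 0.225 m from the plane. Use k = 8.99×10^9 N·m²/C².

E ≈ 2.51×10^4 N/C

By planar symmetry E is perpendicular to the sheet and uniform; use a Gaussian pillbox with flat faces of area A on each side of the sheet.
Only the two end caps contribute flux: Φ = 2EA. With Q_enc = σA, Gauss's law gives E = |σ|/(2ε₀).
E = 2πk|σ| = 2π(8.99×10^9)(4.45×10^-7) = 2.51e4 N/C.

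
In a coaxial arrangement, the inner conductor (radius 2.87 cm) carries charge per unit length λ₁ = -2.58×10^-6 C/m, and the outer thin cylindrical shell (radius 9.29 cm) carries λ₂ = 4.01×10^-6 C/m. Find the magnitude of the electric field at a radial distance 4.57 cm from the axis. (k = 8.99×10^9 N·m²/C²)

Coaxial Gaussian cylinder, radius r = 4.57 cm, length L (between the conductors, 2.87 cm < r < 9.29 cm).
Only the inner wire is enclosed; the outer shell contributes nothing inside itself. λ_enc = λ₁ = -2.58e-6 C/m.
Gauss's law: E·2πrL = λ_enc L/ε₀.
E = 2k|λ_enc|/r = 2(8.99×10^9)(2.58×10^-6)/(0.0457) = 1.02×10^6 N/C.

1.02×10^6 N/C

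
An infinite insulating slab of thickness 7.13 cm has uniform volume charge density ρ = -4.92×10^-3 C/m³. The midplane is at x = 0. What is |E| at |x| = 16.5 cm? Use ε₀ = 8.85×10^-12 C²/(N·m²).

E ≈ 1.98×10^7 N/C

The point |x| = 16.5 cm lies outside the slab (half-thickness 0.03565 m). A symmetric pillbox spanning the full slab encloses Q_enc = ρ·d·A.
Flux = 2EA ⇒ E = |ρ|d/(2ε₀), independent of distance outside.
E = (4.92×10^-3)(0.0713)/(2·8.85×10^-12) = 1.98e7 N/C.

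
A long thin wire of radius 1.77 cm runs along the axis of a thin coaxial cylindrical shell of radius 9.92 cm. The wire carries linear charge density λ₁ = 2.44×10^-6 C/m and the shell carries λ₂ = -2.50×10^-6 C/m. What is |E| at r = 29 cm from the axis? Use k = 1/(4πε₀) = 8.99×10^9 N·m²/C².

Take a coaxial cylindrical Gaussian surface of radius r = 29 cm and length L (r > 9.92 cm, enclosing both).
λ_enc = λ₁ + λ₂ = (2.44×10^-6) + (-2.50e-6) = -6.00×10^-8 C/m.
Since E is radial and uniform over the curved surface, Φ = E·2πrL = Q_enc/ε₀ = λ_enc L/ε₀.
E = 2k|λ_enc|/r = 2(8.99×10^9)(6.00e-8)/(0.29) = 3.72e3 N/C.

|E| = 3.72×10^3 N/C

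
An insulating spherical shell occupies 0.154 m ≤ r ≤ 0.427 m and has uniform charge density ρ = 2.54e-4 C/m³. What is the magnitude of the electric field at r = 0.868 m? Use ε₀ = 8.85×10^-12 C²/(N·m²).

|E| = 9.42×10^5 N/C

Symmetry ⇒ E = E(r) r̂. Gaussian sphere of radius r = 0.868 m (r > 0.427 m, enclosing the whole shell).
Q_enc = ρ·(4π/3)(b³ − a³) = (2.54e-4)·(4π/3)·((0.427)³ − (0.154)³) = 7.895×10^-5 C.
Gauss's law: E·4πr² = Q_enc/ε₀.
E = |Q_enc|/(4πε₀r²) = (7.895×10^-5)/(4π·8.85×10^-12·(0.868)²) = 9.42×10^5 N/C.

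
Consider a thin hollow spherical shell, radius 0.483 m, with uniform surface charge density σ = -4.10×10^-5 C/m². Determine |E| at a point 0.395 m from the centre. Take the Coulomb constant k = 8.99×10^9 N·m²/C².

|E| = 0 V/m

Use a concentric Gaussian sphere at r = 0.395 m (inside the shell, r < 0.483 m).
All the charge is outside the Gaussian surface: Q_enc = 0, hence E = 0 everywhere inside the shell.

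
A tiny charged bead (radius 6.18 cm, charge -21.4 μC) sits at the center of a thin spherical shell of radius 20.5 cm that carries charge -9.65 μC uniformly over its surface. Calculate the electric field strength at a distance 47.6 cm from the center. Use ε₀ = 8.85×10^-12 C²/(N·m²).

|E| ≈ 1.23e6 N/C

Use a concentric Gaussian sphere at r = 47.6 cm (r > 20.5 cm, enclosing both).
Q_enc = (-21.4 μC) + (-9.65 μC) = -3.105e-5 C.
Gauss's law: E·4πr² = Q_enc/ε₀.
E = |Q_enc|/(4πε₀r²) = (3.105×10^-5)/(4π·8.85×10^-12·(0.476)²) = 1.23×10^6 N/C.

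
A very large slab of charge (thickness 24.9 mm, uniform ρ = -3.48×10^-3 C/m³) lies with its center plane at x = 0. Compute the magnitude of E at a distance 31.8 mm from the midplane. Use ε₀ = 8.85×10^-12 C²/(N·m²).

The point |x| = 31.8 mm lies outside the slab (half-thickness 0.01245 m). A symmetric pillbox spanning the full slab encloses Q_enc = ρ·d·A.
Flux = 2EA ⇒ E = |ρ|d/(2ε₀), independent of distance outside.
E = (3.48×10^-3)(0.0249)/(2·8.85×10^-12) = 4.90e6 N/C.

|E| ≈ 4.90×10^6 N/C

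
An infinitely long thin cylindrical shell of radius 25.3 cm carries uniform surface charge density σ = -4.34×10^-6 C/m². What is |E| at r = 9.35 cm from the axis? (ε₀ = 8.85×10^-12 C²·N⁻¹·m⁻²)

Take a coaxial cylindrical Gaussian surface of radius r = 9.35 cm and length L (r < 25.3 cm, inside the shell).
All the surface charge lies outside this cylinder: Q_enc = 0, hence E = 0.

|E| = 0 V/m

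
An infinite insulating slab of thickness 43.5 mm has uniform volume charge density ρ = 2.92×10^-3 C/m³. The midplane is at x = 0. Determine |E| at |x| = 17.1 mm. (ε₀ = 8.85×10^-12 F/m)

|E| = 5.64e6 V/m

By symmetry E is perpendicular to the slab. A Gaussian pillbox from −17.1 mm to +17.1 mm (face area A) lies entirely within the slab.
Q_enc = ρ·(2x)·A and flux = 2EA, so 2EA = 2ρxA/ε₀ ⇒ E = |ρ|x/ε₀.
E = (2.92×10^-3)(0.0171)/(8.85×10^-12) = 5.64×10^6 N/C.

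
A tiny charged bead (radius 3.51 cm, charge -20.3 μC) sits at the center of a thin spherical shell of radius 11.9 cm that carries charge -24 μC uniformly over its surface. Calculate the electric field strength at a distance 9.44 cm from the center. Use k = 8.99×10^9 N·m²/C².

|E| ≈ 2.05e7 V/m

Symmetry ⇒ E = E(r) r̂. Gaussian sphere of radius r = 9.44 cm (between the bodies, 3.51 cm < r < 11.9 cm).
The shell at 11.9 cm lies outside the Gaussian surface, so Q_enc = -20.3 μC = -2.03×10^-5 C.
By Gauss's law, ∮E·dA = E·4πr² = Q_enc/ε₀.
E = k|Q_enc|/r² = (8.99×10^9)(2.03×10^-5)/(0.0944)² = 2.05e7 N/C.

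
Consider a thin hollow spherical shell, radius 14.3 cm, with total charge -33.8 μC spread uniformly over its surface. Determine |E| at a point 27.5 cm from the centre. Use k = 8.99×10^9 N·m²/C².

E = 4.02×10^6 N/C

Take a concentric spherical Gaussian surface of radius r = 27.5 cm (r > 14.3 cm).
The entire shell is enclosed: Q_enc = -3.38×10^-5 C.
By Gauss's law, ∮E·dA = E·4πr² = Q_enc/ε₀.
E = k|Q_enc|/r² = (8.99×10^9)(3.38e-5)/(0.275)² = 4.02×10^6 N/C.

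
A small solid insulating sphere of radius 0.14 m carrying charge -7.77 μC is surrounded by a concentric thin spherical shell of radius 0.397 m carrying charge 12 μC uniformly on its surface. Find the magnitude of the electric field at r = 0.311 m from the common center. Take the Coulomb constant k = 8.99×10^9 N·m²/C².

|E| = 7.22×10^5 N/C

By spherical symmetry E is radial; choose a Gaussian sphere of radius r = 0.311 m (between the bodies, 0.14 m < r < 0.397 m).
Only the inner charge is enclosed; the outer shell contributes nothing inside itself. Q_enc = -7.77 μC = -7.77×10^-6 C.
Since E is radial and uniform over the Gaussian sphere, Φ = E·4πr² = Q_enc/ε₀.
E = k|Q_enc|/r² = (8.99×10^9)(7.77×10^-6)/(0.311)² = 7.22e5 N/C.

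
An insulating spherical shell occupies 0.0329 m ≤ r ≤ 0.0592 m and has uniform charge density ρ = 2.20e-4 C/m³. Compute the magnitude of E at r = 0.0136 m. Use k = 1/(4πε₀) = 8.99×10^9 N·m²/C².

Symmetry ⇒ E = E(r) r̂. Gaussian sphere of radius r = 0.0136 m (r < 0.0329 m, inside the empty cavity).
Q_enc = 0 (all charge lies at larger r); Gauss's law gives E = 0.

E = 0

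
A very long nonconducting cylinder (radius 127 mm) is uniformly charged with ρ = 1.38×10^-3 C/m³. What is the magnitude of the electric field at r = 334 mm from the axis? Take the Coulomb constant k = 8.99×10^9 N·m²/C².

Choose a coaxial cylinder of radius r = 334 mm (arbitrary length L) as the Gaussian surface (r > 127 mm, full cross-section enclosed).
λ_enc = ρ·πR² = (1.38×10^-3)π(0.127)² = 6.993×10^-5 C/m.
Since E is radial and uniform over the curved surface, Φ = E·2πrL = Q_enc/ε₀ = λ_enc L/ε₀.
E = 2k|λ_enc|/r = 2(8.99×10^9)(6.993e-5)/(0.334) = 3.76×10^6 N/C.

|E| = 3.76e6 V/m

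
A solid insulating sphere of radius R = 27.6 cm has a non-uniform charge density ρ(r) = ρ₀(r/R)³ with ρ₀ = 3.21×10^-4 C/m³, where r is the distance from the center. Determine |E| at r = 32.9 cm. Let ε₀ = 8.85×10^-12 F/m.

Take a concentric spherical Gaussian surface of radius r = 32.9 cm (r > R, all charge enclosed).
Q_enc = 4π ∫₀^R ρ₀(r'/R)^3 r'² dr' = 4πρ₀R³/6 = 1.413e-5 C.
Applying ∮E·dA = Q_enc/ε₀ with Φ = E(4πr²):
E = |Q_enc|/(4πε₀r²) = (1.413e-5)/(4π·8.85×10^-12·(0.329)²) = 1.17e6 N/C.

1.17×10^6 V/m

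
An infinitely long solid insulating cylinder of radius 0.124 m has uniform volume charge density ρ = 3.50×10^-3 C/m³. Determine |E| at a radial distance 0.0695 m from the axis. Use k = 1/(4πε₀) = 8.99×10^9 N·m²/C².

Take a coaxial cylindrical Gaussian surface of radius r = 0.0695 m and length L (r < R).
Enclosed charge per unit length: λ_enc = ρ·πr² = (3.50×10^-3)π(0.0695)² = 5.311×10^-5 C/m.
Gauss's law: E·2πrL = λ_enc L/ε₀.
E = 2k|λ_enc|/r = 2(8.99×10^9)(5.311×10^-5)/(0.0695) = 1.37×10^7 N/C.

E = 1.37×10^7 V/m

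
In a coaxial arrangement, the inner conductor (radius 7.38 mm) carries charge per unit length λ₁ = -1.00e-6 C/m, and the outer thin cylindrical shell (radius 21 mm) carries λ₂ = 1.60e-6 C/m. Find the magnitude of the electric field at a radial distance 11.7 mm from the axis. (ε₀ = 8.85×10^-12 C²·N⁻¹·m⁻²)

Choose a coaxial cylinder of radius r = 11.7 mm (arbitrary length L) as the Gaussian surface (between the conductors, 7.38 mm < r < 21 mm).
Only the inner wire is enclosed; the outer shell contributes nothing inside itself. λ_enc = λ₁ = -1.00×10^-6 C/m.
Since E is radial and uniform over the curved surface, Φ = E·2πrL = Q_enc/ε₀ = λ_enc L/ε₀.
E = |λ_enc|/(2πε₀r) = (1.00×10^-6)/(2π·8.85×10^-12·0.0117) = 1.54e6 N/C.

E = 1.54×10^6 N/C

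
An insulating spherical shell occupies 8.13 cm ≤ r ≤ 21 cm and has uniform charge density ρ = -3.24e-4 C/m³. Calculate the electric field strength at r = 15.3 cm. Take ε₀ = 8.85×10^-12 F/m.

|E| = 1.59×10^6 N/C

By spherical symmetry E is radial; choose a Gaussian sphere of radius r = 15.3 cm (within the shell material, 8.13 cm < r < 21 cm).
Enclosed charge is the volume from a to r: Q_enc = (4π/3)ρ(r³ − a³) = -4.132×10^-6 C.
Gauss's law: E·4πr² = Q_enc/ε₀.
E = |Q_enc|/(4πε₀r²) = (4.132×10^-6)/(4π·8.85×10^-12·(0.153)²) = 1.59×10^6 N/C.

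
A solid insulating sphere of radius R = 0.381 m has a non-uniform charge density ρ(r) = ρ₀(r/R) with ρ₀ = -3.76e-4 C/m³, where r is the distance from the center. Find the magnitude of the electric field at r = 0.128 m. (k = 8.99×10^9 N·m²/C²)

Take a concentric spherical Gaussian surface of radius r = 0.128 m (r < R).
Integrate the density: Q_enc = 4π ∫₀^r ρ₀(r'/R)^1 r'² dr' = 4πρ₀ r^4/(4·R) = -8.322×10^-7 C.
Since E is radial and uniform over the Gaussian sphere, Φ = E·4πr² = Q_enc/ε₀.
E = k|Q_enc|/r² = (8.99×10^9)(8.322×10^-7)/(0.128)² = 4.57×10^5 N/C.

E ≈ 4.57e5 N/C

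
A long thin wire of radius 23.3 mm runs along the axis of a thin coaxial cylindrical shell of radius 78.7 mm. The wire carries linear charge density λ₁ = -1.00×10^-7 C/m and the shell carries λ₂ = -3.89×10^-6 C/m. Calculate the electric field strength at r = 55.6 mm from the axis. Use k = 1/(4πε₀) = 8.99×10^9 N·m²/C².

Coaxial Gaussian cylinder, radius r = 55.6 mm, length L (between the conductors, 23.3 mm < r < 78.7 mm).
The shell at 78.7 mm lies outside the Gaussian surface, so λ_enc = λ₁ = -1.00×10^-7 C/m.
By Gauss's law (flux through the curved wall only), E·2πrL = λ_enc L/ε₀.
E = 2k|λ_enc|/r = 2(8.99×10^9)(1.00e-7)/(0.0556) = 3.23×10^4 N/C.

|E| = 3.23×10^4 V/m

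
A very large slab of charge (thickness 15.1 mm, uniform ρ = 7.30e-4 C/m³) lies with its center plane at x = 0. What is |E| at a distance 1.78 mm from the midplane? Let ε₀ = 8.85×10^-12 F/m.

|E| ≈ 1.47×10^5 N/C

By symmetry E is perpendicular to the slab. A Gaussian pillbox from −1.78 mm to +1.78 mm (face area A) lies entirely within the slab.
Q_enc = ρ·(2x)·A and flux = 2EA, so 2EA = 2ρxA/ε₀ ⇒ E = |ρ|x/ε₀.
E = (7.30e-4)(0.00178)/(8.85×10^-12) = 1.47e5 N/C.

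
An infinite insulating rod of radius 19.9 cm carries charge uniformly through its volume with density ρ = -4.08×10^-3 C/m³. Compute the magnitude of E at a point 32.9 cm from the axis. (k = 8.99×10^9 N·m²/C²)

Choose a coaxial cylinder of radius r = 32.9 cm (arbitrary length L) as the Gaussian surface (r > 19.9 cm, full cross-section enclosed).
λ_enc = ρ·πR² = (-4.08e-3)π(0.199)² = -5.076×10^-4 C/m.
Applying ∮E·dA = Q_enc/ε₀ with the end caps contributing no flux:
E = 2k|λ_enc|/r = 2(8.99×10^9)(5.076×10^-4)/(0.329) = 2.77×10^7 N/C.

E ≈ 2.77×10^7 N/C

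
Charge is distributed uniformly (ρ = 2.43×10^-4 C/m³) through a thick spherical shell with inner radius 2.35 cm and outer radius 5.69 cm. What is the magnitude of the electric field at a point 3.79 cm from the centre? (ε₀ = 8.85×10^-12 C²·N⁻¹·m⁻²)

|E| = 2.64×10^5 N/C

Use a concentric Gaussian sphere at r = 3.79 cm (within the shell material, 2.35 cm < r < 5.69 cm).
Enclosed charge is the volume from a to r: Q_enc = (4π/3)ρ(r³ − a³) = 4.22×10^-8 C.
Since E is radial and uniform over the Gaussian sphere, Φ = E·4πr² = Q_enc/ε₀.
E = |Q_enc|/(4πε₀r²) = (4.22×10^-8)/(4π·8.85×10^-12·(0.0379)²) = 2.64e5 N/C.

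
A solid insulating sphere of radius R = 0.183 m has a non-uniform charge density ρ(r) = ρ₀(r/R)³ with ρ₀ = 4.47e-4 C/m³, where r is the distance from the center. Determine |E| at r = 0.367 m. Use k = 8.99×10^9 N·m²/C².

Symmetry ⇒ E = E(r) r̂. Gaussian sphere of radius r = 0.367 m (r > R, all charge enclosed).
Q_enc = 4π ∫₀^R ρ₀(r'/R)^3 r'² dr' = 4πρ₀R³/6 = 5.737×10^-6 C.
Applying ∮E·dA = Q_enc/ε₀ with Φ = E(4πr²):
E = k|Q_enc|/r² = (8.99×10^9)(5.737×10^-6)/(0.367)² = 3.83×10^5 N/C.

E ≈ 3.83e5 N/C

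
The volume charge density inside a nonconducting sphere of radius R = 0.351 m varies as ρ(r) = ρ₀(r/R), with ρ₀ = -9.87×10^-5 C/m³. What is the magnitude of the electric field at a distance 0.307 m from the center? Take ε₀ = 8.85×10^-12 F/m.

E ≈ 7.49×10^5 N/C

Symmetry ⇒ E = E(r) r̂. Gaussian sphere of radius r = 0.307 m (r < R).
Q_enc = ∫₀^r ρ(r')·4πr'² dr' = (4πρ₀/R) ∫₀^r r'^3 dr' = 4πρ₀ r^4/(4·R) = -7.847×10^-6 C.
Since E is radial and uniform over the Gaussian sphere, Φ = E·4πr² = Q_enc/ε₀.
E = |Q_enc|/(4πε₀r²) = (7.847×10^-6)/(4π·8.85×10^-12·(0.307)²) = 7.49×10^5 N/C.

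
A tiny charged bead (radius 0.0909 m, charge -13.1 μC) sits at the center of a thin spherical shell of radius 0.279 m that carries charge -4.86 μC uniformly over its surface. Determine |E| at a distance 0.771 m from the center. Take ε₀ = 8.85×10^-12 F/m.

|E| = 2.72×10^5 N/C

Symmetry ⇒ E = E(r) r̂. Gaussian sphere of radius r = 0.771 m (r > 0.279 m, enclosing both).
Q_enc = (-13.1 μC) + (-4.86 μC) = -1.796×10^-5 C.
By Gauss's law, ∮E·dA = E·4πr² = Q_enc/ε₀.
E = |Q_enc|/(4πε₀r²) = (1.796×10^-5)/(4π·8.85×10^-12·(0.771)²) = 2.72×10^5 N/C.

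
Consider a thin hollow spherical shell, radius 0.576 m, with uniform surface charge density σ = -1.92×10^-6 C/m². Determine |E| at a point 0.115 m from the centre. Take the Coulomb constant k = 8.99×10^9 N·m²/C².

Take a concentric spherical Gaussian surface of radius r = 0.115 m (inside the shell, r < 0.576 m).
All the charge is outside the Gaussian surface: Q_enc = 0, hence E = 0 everywhere inside the shell.

E = 0 (no enclosed charge)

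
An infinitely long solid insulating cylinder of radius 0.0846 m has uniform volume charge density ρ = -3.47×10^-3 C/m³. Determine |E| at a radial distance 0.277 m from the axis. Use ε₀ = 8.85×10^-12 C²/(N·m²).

E ≈ 5.07×10^6 N/C

Coaxial Gaussian cylinder, radius r = 0.277 m, length L (r > 0.0846 m, full cross-section enclosed).
λ_enc = ρ·πR² = (-3.47e-3)π(0.0846)² = -7.802×10^-5 C/m.
Gauss's law: E·2πrL = λ_enc L/ε₀.
E = |λ_enc|/(2πε₀r) = (7.802e-5)/(2π·8.85×10^-12·0.277) = 5.07e6 N/C.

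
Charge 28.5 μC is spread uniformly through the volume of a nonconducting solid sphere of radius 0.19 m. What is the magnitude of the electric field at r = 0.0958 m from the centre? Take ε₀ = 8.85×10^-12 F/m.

E = 3.58×10^6 N/C

Use a concentric Gaussian sphere at r = 0.0958 m (r < R).
For a uniform sphere the enclosed fraction is (r/R)³, so Q_enc = (28.5 μC)(0.0958/0.19)³ = 3.653×10^-6 C.
By Gauss's law, ∮E·dA = E·4πr² = Q_enc/ε₀.
E = |Q_enc|/(4πε₀r²) = (3.653×10^-6)/(4π·8.85×10^-12·(0.0958)²) = 3.58×10^6 N/C.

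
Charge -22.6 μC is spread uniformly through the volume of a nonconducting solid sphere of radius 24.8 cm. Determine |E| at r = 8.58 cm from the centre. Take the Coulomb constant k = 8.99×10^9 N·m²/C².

|E| = 1.14e6 N/C

Take a concentric spherical Gaussian surface of radius r = 8.58 cm (r < R).
For a uniform sphere the enclosed fraction is (r/R)³, so Q_enc = (-22.6 μC)(0.0858/0.248)³ = -9.359×10^-7 C.
Since E is radial and uniform over the Gaussian sphere, Φ = E·4πr² = Q_enc/ε₀.
E = k|Q_enc|/r² = (8.99×10^9)(9.359×10^-7)/(0.0858)² = 1.14×10^6 N/C.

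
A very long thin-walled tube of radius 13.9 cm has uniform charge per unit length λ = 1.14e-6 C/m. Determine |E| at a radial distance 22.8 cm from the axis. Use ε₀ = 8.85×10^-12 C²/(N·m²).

Take a coaxial cylindrical Gaussian surface of radius r = 22.8 cm and length L (r > 13.9 cm).
The full line charge is enclosed: λ_enc = 1.14e-6 C/m.
Gauss's law: E·2πrL = λ_enc L/ε₀.
E = |λ_enc|/(2πε₀r) = (1.14×10^-6)/(2π·8.85×10^-12·0.228) = 8.99×10^4 N/C.

|E| = 8.99×10^4 N/C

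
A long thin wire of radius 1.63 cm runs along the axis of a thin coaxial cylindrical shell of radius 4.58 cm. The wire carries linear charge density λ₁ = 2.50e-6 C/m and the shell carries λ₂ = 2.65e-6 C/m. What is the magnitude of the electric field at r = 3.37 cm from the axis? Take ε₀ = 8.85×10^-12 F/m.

|E| ≈ 1.33e6 N/C

Take a coaxial cylindrical Gaussian surface of radius r = 3.37 cm and length L (between the conductors, 1.63 cm < r < 4.58 cm).
The shell at 4.58 cm lies outside the Gaussian surface, so λ_enc = λ₁ = 2.50×10^-6 C/m.
Applying ∮E·dA = Q_enc/ε₀ with the end caps contributing no flux:
E = |λ_enc|/(2πε₀r) = (2.50×10^-6)/(2π·8.85×10^-12·0.0337) = 1.33e6 N/C.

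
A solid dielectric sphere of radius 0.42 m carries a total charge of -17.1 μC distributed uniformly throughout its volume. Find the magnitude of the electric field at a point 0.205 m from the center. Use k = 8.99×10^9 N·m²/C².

4.25×10^5 V/m

Symmetry ⇒ E = E(r) r̂. Gaussian sphere of radius r = 0.205 m (r < R).
For a uniform sphere the enclosed fraction is (r/R)³, so Q_enc = (-17.1 μC)(0.205/0.42)³ = -1.988e-6 C.
By Gauss's law, ∮E·dA = E·4πr² = Q_enc/ε₀.
E = k|Q_enc|/r² = (8.99×10^9)(1.988×10^-6)/(0.205)² = 4.25e5 N/C.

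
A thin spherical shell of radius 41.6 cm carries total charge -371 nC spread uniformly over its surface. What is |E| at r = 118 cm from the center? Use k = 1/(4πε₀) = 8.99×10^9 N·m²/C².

|E| ≈ 2.40e3 V/m

Use a concentric Gaussian sphere at r = 118 cm (r > 41.6 cm).
The entire shell is enclosed: Q_enc = -3.71e-7 C.
Since E is radial and uniform over the Gaussian sphere, Φ = E·4πr² = Q_enc/ε₀.
E = k|Q_enc|/r² = (8.99×10^9)(3.71×10^-7)/(1.18)² = 2.40e3 N/C.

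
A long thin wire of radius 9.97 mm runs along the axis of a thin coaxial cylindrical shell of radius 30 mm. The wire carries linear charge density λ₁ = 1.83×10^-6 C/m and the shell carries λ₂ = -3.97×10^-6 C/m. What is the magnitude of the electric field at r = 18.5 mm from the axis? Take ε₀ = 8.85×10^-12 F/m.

E ≈ 1.78×10^6 N/C

Take a coaxial cylindrical Gaussian surface of radius r = 18.5 mm and length L (between the conductors, 9.97 mm < r < 30 mm).
The shell at 30 mm lies outside the Gaussian surface, so λ_enc = λ₁ = 1.83×10^-6 C/m.
Applying ∮E·dA = Q_enc/ε₀ with the end caps contributing no flux:
E = |λ_enc|/(2πε₀r) = (1.83×10^-6)/(2π·8.85×10^-12·0.0185) = 1.78×10^6 N/C.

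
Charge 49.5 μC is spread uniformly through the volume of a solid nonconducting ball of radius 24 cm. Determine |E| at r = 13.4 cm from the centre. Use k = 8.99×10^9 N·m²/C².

Take a concentric spherical Gaussian surface of radius r = 13.4 cm (r < R).
Only the charge within r is enclosed: Q_enc = Q·(r/R)³ = (49.5 μC)·(13.4 cm/24 cm)³ = 8.616e-6 C.
Since E is radial and uniform over the Gaussian sphere, Φ = E·4πr² = Q_enc/ε₀.
E = k|Q_enc|/r² = (8.99×10^9)(8.616×10^-6)/(0.134)² = 4.31e6 N/C.

|E| ≈ 4.31e6 N/C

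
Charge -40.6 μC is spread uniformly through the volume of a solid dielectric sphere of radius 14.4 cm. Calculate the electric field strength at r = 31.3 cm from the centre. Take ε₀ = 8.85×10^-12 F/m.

3.73e6 N/C

Take a concentric spherical Gaussian surface of radius r = 31.3 cm (r > R, so the entire charge is enclosed).
Q_enc = -40.6 μC = -4.06×10^-5 C.
By Gauss's law, ∮E·dA = E·4πr² = Q_enc/ε₀.
E = |Q_enc|/(4πε₀r²) = (4.06×10^-5)/(4π·8.85×10^-12·(0.313)²) = 3.73×10^6 N/C.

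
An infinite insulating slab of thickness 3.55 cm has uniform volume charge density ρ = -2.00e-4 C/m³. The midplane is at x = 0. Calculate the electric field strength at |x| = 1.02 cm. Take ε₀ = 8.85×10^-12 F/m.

By symmetry E is perpendicular to the slab. A Gaussian pillbox from −1.02 cm to +1.02 cm (face area A) lies entirely within the slab.
Q_enc = ρ·(2x)·A and flux = 2EA, so 2EA = 2ρxA/ε₀ ⇒ E = |ρ|x/ε₀.
E = (2.00e-4)(0.0102)/(8.85×10^-12) = 2.31×10^5 N/C.

E ≈ 2.31×10^5 N/C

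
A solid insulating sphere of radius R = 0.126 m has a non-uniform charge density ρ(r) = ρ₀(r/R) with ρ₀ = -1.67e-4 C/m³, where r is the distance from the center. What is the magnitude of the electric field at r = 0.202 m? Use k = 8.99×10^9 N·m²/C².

2.31×10^5 V/m

Take a concentric spherical Gaussian surface of radius r = 0.202 m (r > R, all charge enclosed).
Q_enc = 4π ∫₀^R ρ₀(r'/R)^1 r'² dr' = 4πρ₀R³/4 = -1.049e-6 C.
By Gauss's law, ∮E·dA = E·4πr² = Q_enc/ε₀.
E = k|Q_enc|/r² = (8.99×10^9)(1.049e-6)/(0.202)² = 2.31×10^5 N/C.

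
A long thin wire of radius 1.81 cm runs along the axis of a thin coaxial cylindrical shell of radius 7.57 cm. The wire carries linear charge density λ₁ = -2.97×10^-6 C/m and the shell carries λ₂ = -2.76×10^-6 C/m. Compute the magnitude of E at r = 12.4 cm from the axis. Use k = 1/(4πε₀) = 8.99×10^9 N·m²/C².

E ≈ 8.31×10^5 V/m

Take a coaxial cylindrical Gaussian surface of radius r = 12.4 cm and length L (r > 7.57 cm, enclosing both).
λ_enc = λ₁ + λ₂ = (-2.97×10^-6) + (-2.76e-6) = -5.73×10^-6 C/m.
Since E is radial and uniform over the curved surface, Φ = E·2πrL = Q_enc/ε₀ = λ_enc L/ε₀.
E = 2k|λ_enc|/r = 2(8.99×10^9)(5.73×10^-6)/(0.124) = 8.31e5 N/C.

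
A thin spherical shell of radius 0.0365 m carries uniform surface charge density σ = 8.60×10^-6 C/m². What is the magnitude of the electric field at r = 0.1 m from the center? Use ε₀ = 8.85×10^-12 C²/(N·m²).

E ≈ 1.29×10^5 V/m

By spherical symmetry E is radial; choose a Gaussian sphere of radius r = 0.1 m (r > 0.0365 m).
The entire shell is enclosed: Q_enc = σ·4πR² = (8.60×10^-6)·4π·(0.0365)² = 1.44e-7 C.
By Gauss's law, ∮E·dA = E·4πr² = Q_enc/ε₀.
E = |Q_enc|/(4πε₀r²) = (1.44×10^-7)/(4π·8.85×10^-12·(0.1)²) = 1.29×10^5 N/C.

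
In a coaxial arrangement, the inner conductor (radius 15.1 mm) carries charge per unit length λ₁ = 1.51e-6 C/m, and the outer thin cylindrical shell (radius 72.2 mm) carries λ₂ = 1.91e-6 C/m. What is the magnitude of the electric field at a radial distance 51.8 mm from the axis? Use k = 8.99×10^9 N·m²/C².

Coaxial Gaussian cylinder, radius r = 51.8 mm, length L (between the conductors, 15.1 mm < r < 72.2 mm).
Only the inner wire is enclosed; the outer shell contributes nothing inside itself. λ_enc = λ₁ = 1.51×10^-6 C/m.
Gauss's law: E·2πrL = λ_enc L/ε₀.
E = 2k|λ_enc|/r = 2(8.99×10^9)(1.51×10^-6)/(0.0518) = 5.24e5 N/C.

E = 5.24×10^5 V/m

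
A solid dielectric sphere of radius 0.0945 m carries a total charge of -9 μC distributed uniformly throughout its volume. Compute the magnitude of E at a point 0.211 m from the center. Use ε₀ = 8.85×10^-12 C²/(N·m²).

Symmetry ⇒ E = E(r) r̂. Gaussian sphere of radius r = 0.211 m (r > R, so the entire charge is enclosed).
Q_enc = -9 μC = -9.00×10^-6 C.
Gauss's law: E·4πr² = Q_enc/ε₀.
E = |Q_enc|/(4πε₀r²) = (9.00×10^-6)/(4π·8.85×10^-12·(0.211)²) = 1.82×10^6 N/C.

|E| = 1.82×10^6 V/m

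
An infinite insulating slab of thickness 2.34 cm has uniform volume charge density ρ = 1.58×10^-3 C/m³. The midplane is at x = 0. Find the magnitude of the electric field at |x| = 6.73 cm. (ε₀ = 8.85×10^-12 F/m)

The point |x| = 6.73 cm lies outside the slab (half-thickness 0.0117 m). A symmetric pillbox spanning the full slab encloses Q_enc = ρ·d·A.
Flux = 2EA ⇒ E = |ρ|d/(2ε₀), independent of distance outside.
E = (1.58e-3)(0.0234)/(2·8.85×10^-12) = 2.09×10^6 N/C.

|E| ≈ 2.09e6 V/m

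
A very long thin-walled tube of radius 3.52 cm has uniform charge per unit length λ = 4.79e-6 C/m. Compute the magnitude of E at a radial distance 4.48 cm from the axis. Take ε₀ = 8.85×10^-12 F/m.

1.92×10^6 N/C

By cylindrical symmetry E is radial; use a coaxial Gaussian cylinder of radius 4.48 cm and length L (r > 3.52 cm).
The full line charge is enclosed: λ_enc = 4.79×10^-6 C/m.
By Gauss's law (flux through the curved wall only), E·2πrL = λ_enc L/ε₀.
E = |λ_enc|/(2πε₀r) = (4.79×10^-6)/(2π·8.85×10^-12·0.0448) = 1.92e6 N/C.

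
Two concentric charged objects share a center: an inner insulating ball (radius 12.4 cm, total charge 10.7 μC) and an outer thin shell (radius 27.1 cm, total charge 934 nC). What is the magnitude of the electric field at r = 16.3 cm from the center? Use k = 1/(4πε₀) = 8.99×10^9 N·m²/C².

Symmetry ⇒ E = E(r) r̂. Gaussian sphere of radius r = 16.3 cm (between the bodies, 12.4 cm < r < 27.1 cm).
Only the inner charge is enclosed; the outer shell contributes nothing inside itself. Q_enc = 10.7 μC = 1.07×10^-5 C.
Since E is radial and uniform over the Gaussian sphere, Φ = E·4πr² = Q_enc/ε₀.
E = k|Q_enc|/r² = (8.99×10^9)(1.07×10^-5)/(0.163)² = 3.62×10^6 N/C.

E ≈ 3.62e6 N/C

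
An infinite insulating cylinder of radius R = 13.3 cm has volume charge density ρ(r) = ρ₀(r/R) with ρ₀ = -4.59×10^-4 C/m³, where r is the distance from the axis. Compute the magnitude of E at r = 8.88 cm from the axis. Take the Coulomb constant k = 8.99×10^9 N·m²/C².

|E| ≈ 1.02×10^6 N/C

Coaxial Gaussian cylinder, radius r = 8.88 cm, length L (r < R).
λ_enc = ∫₀^r ρ(r')·2πr' dr' = (2πρ₀/R)·r^3/3 = -5.061e-6 C/m.
Gauss's law: E·2πrL = λ_enc L/ε₀.
E = 2k|λ_enc|/r = 2(8.99×10^9)(5.061×10^-6)/(0.0888) = 1.02×10^6 N/C.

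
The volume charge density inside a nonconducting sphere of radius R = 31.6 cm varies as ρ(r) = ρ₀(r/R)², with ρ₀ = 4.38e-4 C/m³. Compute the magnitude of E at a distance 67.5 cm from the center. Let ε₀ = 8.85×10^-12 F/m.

E = 6.86×10^5 N/C

Use a concentric Gaussian sphere at r = 67.5 cm (r > R, all charge enclosed).
Q_enc = 4π ∫₀^R ρ₀(r'/R)^2 r'² dr' = 4πρ₀R³/5 = 3.474×10^-5 C.
Since E is radial and uniform over the Gaussian sphere, Φ = E·4πr² = Q_enc/ε₀.
E = |Q_enc|/(4πε₀r²) = (3.474×10^-5)/(4π·8.85×10^-12·(0.675)²) = 6.86e5 N/C.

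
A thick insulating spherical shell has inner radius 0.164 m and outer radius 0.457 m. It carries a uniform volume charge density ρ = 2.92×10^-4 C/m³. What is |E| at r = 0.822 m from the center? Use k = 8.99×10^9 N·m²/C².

|E| = 1.48×10^6 V/m

By spherical symmetry E is radial; choose a Gaussian sphere of radius r = 0.822 m (r > 0.457 m, enclosing the whole shell).
Q_enc = ρ·(4π/3)(b³ − a³) = (2.92×10^-4)·(4π/3)·((0.457)³ − (0.164)³) = 1.113e-4 C.
Since E is radial and uniform over the Gaussian sphere, Φ = E·4πr² = Q_enc/ε₀.
E = k|Q_enc|/r² = (8.99×10^9)(1.113e-4)/(0.822)² = 1.48×10^6 N/C.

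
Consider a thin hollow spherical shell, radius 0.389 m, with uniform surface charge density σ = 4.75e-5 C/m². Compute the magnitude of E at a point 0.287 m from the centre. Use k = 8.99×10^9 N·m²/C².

E = 0 (no enclosed charge)

Use a concentric Gaussian sphere at r = 0.287 m (inside the shell, r < 0.389 m).
No charge lies within this surface, so Q_enc = 0 and Gauss's law gives E·4πr² = 0 ⇒ E = 0.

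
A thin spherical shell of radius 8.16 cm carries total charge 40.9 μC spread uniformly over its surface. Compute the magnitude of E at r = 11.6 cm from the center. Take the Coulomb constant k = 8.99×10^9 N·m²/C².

2.73×10^7 V/m

Use a concentric Gaussian sphere at r = 11.6 cm (r > 8.16 cm).
The entire shell is enclosed: Q_enc = 4.09e-5 C.
Applying ∮E·dA = Q_enc/ε₀ with Φ = E(4πr²):
E = k|Q_enc|/r² = (8.99×10^9)(4.09×10^-5)/(0.116)² = 2.73×10^7 N/C.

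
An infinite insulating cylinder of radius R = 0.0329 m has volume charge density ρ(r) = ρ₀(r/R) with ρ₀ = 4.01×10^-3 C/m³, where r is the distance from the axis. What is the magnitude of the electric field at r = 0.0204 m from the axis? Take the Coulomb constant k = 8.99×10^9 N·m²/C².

1.91e6 N/C

By cylindrical symmetry E is radial; use a coaxial Gaussian cylinder of radius 0.0204 m and length L (r < R).
Integrating ρ over the cross-section to radius r: λ_enc = (2πρ₀/R) ∫₀^r r'^2 dr' = 2πρ₀ r^3/(3·R) = 2.167e-6 C/m.
Since E is radial and uniform over the curved surface, Φ = E·2πrL = Q_enc/ε₀ = λ_enc L/ε₀.
E = 2k|λ_enc|/r = 2(8.99×10^9)(2.167×10^-6)/(0.0204) = 1.91×10^6 N/C.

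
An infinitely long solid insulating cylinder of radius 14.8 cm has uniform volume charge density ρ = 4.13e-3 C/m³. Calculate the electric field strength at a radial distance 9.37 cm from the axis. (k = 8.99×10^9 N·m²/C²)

By cylindrical symmetry E is radial; use a coaxial Gaussian cylinder of radius 9.37 cm and length L (r < R).
Enclosed charge per unit length: λ_enc = ρ·πr² = (4.13×10^-3)π(0.0937)² = 1.139e-4 C/m.
By Gauss's law (flux through the curved wall only), E·2πrL = λ_enc L/ε₀.
E = 2k|λ_enc|/r = 2(8.99×10^9)(1.139e-4)/(0.0937) = 2.19×10^7 N/C.

|E| = 2.19×10^7 N/C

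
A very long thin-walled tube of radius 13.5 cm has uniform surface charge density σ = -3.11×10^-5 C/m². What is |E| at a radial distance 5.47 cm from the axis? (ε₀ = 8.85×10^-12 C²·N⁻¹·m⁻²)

E = 0 (no enclosed charge)

Choose a coaxial cylinder of radius r = 5.47 cm (arbitrary length L) as the Gaussian surface (r < 13.5 cm, inside the shell).
No charge is enclosed, so Gauss's law gives E·2πrL = 0 ⇒ E = 0.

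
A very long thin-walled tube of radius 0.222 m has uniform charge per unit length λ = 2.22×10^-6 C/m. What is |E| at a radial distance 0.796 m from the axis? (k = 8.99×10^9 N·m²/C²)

Coaxial Gaussian cylinder, radius r = 0.796 m, length L (r > 0.222 m).
The full line charge is enclosed: λ_enc = 2.22e-6 C/m.
Applying ∮E·dA = Q_enc/ε₀ with the end caps contributing no flux:
E = 2k|λ_enc|/r = 2(8.99×10^9)(2.22×10^-6)/(0.796) = 5.01×10^4 N/C.

|E| ≈ 5.01e4 N/C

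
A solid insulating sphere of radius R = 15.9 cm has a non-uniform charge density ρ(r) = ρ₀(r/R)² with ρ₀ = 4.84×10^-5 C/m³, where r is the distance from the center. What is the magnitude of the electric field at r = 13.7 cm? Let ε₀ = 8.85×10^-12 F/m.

1.11e5 N/C

By spherical symmetry E is radial; choose a Gaussian sphere of radius r = 13.7 cm (r < R).
Integrate the density: Q_enc = 4π ∫₀^r ρ₀(r'/R)^2 r'² dr' = 4πρ₀ r^5/(5·R²) = 2.322×10^-7 C.
By Gauss's law, ∮E·dA = E·4πr² = Q_enc/ε₀.
E = |Q_enc|/(4πε₀r²) = (2.322×10^-7)/(4π·8.85×10^-12·(0.137)²) = 1.11×10^5 N/C.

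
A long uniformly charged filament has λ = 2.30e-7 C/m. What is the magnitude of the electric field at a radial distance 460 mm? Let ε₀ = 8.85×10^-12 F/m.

Take a coaxial cylindrical Gaussian surface of radius r = 460 mm and length L.
Q_enc = λL, so λ_enc = 2.30e-7 C/m.
Since E is radial and uniform over the curved surface, Φ = E·2πrL = Q_enc/ε₀ = λ_enc L/ε₀.
E = |λ_enc|/(2πε₀r) = (2.30e-7)/(2π·8.85×10^-12·0.46) = 8.99×10^3 N/C.

|E| = 8.99e3 N/C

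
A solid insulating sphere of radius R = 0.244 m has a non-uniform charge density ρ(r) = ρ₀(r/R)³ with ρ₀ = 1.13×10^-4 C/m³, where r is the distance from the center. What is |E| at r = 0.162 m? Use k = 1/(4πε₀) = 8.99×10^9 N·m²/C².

By spherical symmetry E is radial; choose a Gaussian sphere of radius r = 0.162 m (r < R).
Integrate the density: Q_enc = 4π ∫₀^r ρ₀(r'/R)^3 r'² dr' = 4πρ₀ r^6/(6·R³) = 2.945×10^-7 C.
Gauss's law: E·4πr² = Q_enc/ε₀.
E = k|Q_enc|/r² = (8.99×10^9)(2.945e-7)/(0.162)² = 1.01e5 N/C.

|E| ≈ 1.01×10^5 N/C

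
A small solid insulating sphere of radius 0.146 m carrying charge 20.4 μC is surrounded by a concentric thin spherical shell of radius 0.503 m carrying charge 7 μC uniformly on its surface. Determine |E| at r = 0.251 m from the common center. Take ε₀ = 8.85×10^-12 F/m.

E ≈ 2.91e6 N/C

By spherical symmetry E is radial; choose a Gaussian sphere of radius r = 0.251 m (between the bodies, 0.146 m < r < 0.503 m).
Only the inner charge is enclosed; the outer shell contributes nothing inside itself. Q_enc = 20.4 μC = 2.04×10^-5 C.
Applying ∮E·dA = Q_enc/ε₀ with Φ = E(4πr²):
E = |Q_enc|/(4πε₀r²) = (2.04×10^-5)/(4π·8.85×10^-12·(0.251)²) = 2.91e6 N/C.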